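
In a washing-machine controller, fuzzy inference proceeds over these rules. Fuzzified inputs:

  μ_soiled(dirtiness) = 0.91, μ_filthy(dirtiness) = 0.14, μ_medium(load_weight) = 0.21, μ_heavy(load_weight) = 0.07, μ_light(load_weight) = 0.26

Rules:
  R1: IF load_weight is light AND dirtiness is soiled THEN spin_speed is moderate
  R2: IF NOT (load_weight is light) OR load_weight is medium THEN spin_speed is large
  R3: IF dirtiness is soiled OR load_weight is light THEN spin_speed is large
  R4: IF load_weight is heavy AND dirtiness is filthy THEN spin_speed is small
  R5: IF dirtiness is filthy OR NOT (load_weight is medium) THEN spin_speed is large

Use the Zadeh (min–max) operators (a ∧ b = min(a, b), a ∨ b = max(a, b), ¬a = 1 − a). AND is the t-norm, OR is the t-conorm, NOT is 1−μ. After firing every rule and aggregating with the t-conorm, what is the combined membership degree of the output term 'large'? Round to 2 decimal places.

0.91

R1: light=0.26, soiled=0.91; AND[min(a, b)] → w = 0.26
R2: ¬light=1−0.26=0.74, medium=0.21; OR[max(a, b)] → w = 0.74
R3: soiled=0.91, light=0.26; OR[max(a, b)] → w = 0.91
R4: heavy=0.07, filthy=0.14; AND[min(a, b)] → w = 0.07
R5: filthy=0.14, ¬medium=1−0.21=0.79; OR[max(a, b)] → w = 0.79
Rules with consequent 'large': {R2, R3, R5} → strengths 0.74, 0.91, 0.79
Aggregate via t-conorm [max(a, b)]: 0.91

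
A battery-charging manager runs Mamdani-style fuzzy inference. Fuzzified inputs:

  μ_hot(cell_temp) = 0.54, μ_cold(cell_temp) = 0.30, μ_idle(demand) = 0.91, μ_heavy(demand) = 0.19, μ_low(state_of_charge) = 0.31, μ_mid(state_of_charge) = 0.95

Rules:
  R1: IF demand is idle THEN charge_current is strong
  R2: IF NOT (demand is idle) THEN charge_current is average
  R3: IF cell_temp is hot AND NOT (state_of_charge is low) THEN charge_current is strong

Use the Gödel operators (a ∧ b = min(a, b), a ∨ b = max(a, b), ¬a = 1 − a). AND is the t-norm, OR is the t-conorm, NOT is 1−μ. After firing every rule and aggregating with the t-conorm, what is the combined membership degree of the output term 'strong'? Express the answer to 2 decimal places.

0.91

R1: idle=0.91 → w = 0.91
R2: ¬idle=1−0.91=0.09 → w = 0.09
R3: hot=0.54, ¬low=1−0.31=0.69; AND[min(a, b)] → w = 0.54
Rules with consequent 'strong': {R1, R3} → strengths 0.91, 0.54
Aggregate via t-conorm [max(a, b)]: 0.91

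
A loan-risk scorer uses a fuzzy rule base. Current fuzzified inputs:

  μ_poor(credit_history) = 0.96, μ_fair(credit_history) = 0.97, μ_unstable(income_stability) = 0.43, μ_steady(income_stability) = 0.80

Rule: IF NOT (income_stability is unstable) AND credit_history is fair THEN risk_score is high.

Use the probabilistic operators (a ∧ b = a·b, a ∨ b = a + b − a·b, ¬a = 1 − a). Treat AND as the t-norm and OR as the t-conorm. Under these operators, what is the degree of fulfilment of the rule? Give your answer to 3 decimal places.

0.553

firing strength: ¬unstable=1−0.43=0.57, fair=0.97; AND[a·b] → w = 0.5529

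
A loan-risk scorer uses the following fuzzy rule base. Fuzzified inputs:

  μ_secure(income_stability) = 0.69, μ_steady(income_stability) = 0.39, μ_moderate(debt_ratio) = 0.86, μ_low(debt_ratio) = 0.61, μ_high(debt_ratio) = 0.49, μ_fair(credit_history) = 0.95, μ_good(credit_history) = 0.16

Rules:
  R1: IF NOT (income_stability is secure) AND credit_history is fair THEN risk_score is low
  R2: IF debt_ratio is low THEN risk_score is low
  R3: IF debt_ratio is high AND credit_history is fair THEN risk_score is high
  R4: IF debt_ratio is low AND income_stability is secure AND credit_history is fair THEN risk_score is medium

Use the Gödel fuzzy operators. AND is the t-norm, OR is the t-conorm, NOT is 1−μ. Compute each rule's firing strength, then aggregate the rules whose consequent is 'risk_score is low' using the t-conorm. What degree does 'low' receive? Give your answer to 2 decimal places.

0.61

R1: ¬secure=1−0.69=0.31, fair=0.95; AND[min(a, b)] → w = 0.31
R2: low=0.61 → w = 0.61
R3: high=0.49, fair=0.95; AND[min(a, b)] → w = 0.49
R4: low=0.61, secure=0.69, fair=0.95; AND[min(a, b)] → w = 0.61
Rules with consequent 'low': {R1, R2} → strengths 0.31, 0.61
Aggregate via t-conorm [max(a, b)]: 0.61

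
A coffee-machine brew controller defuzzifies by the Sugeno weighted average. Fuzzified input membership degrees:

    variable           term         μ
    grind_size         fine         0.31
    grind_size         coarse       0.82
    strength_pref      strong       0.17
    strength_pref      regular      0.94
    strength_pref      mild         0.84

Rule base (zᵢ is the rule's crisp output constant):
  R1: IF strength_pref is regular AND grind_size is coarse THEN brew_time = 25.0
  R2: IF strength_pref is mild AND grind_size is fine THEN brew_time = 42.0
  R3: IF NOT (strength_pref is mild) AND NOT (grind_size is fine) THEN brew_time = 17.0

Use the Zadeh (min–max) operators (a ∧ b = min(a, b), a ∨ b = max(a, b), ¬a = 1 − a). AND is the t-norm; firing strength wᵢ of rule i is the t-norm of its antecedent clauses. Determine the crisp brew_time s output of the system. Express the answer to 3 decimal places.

R1 (z=25.0): regular=0.94, coarse=0.82; AND[min(a, b)] → w = 0.82
R2 (z=42.0): mild=0.84, fine=0.31; AND[min(a, b)] → w = 0.31
R3 (z=17.0): ¬mild=1−0.84=0.16, ¬fine=1−0.31=0.69; AND[min(a, b)] → w = 0.16
Weighted average = (0.82·25.0 + 0.31·42.0 + 0.16·17.0) / (0.82 + 0.31 + 0.16)
  = 36.2400 / 1.2900 = 28.093

28.093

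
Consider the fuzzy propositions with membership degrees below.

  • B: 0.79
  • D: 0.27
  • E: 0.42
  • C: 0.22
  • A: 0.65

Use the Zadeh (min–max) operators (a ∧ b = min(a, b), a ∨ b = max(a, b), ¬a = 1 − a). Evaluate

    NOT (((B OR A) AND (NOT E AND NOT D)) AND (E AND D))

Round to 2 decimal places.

B OR A = max(a, b) on (0.79, 0.65) = 0.79
NOT E = 1 − 0.42 = 0.58
NOT D = 1 − 0.27 = 0.73
NOT E AND NOT D = min(a, b) on (0.58, 0.73) = 0.58
(B OR A) AND (NOT E AND NOT D) = min(a, b) on (0.79, 0.58) = 0.58
E AND D = min(a, b) on (0.42, 0.27) = 0.27
((B OR A) AND (NOT E AND NOT D)) AND (E AND D) = min(a, b) on (0.58, 0.27) = 0.27
NOT (((B OR A) AND (NOT E AND NOT D)) AND (E AND D)) = 1 − 0.27 = 0.73

0.73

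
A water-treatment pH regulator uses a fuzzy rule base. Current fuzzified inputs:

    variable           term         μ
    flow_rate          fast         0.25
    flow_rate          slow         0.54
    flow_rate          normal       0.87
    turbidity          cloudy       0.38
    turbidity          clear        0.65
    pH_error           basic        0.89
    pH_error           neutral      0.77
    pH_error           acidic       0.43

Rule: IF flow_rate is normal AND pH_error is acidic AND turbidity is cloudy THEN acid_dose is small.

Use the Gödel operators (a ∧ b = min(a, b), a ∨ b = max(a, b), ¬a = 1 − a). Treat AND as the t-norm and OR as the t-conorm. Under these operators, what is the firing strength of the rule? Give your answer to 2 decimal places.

firing strength: normal=0.87, acidic=0.43, cloudy=0.38; AND[min(a, b)] → w = 0.38

0.38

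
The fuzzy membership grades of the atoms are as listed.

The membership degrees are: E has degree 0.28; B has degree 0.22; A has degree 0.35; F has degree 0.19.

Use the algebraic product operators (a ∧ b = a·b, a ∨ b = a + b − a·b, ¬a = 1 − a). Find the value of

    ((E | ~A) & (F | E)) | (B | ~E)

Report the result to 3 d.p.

~A = 1 − 0.3500 = 0.6500
E | ~A = a + b − a·b on (0.2800, 0.6500) = 0.7480
F | E = a + b − a·b on (0.1900, 0.2800) = 0.4168
(E | ~A) & (F | E) = a·b on (0.7480, 0.4168) = 0.3118
~E = 1 − 0.2800 = 0.7200
B | ~E = a + b − a·b on (0.2200, 0.7200) = 0.7816
((E | ~A) & (F | E)) | (B | ~E) = a + b − a·b on (0.3118, 0.7816) = 0.8497

0.850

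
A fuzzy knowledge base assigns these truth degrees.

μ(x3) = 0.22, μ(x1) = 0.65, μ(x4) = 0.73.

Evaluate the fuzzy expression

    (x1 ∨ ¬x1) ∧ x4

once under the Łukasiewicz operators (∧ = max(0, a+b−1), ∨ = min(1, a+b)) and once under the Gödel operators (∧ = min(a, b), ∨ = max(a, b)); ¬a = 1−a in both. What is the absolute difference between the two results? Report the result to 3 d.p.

0.080

Under Łukasiewicz:
  ¬x1 = 1 − 0.65 = 0.35
  x1 ∨ ¬x1 = min(1, a+b) on (0.65, 0.35) = 1.00
  (x1 ∨ ¬x1) ∧ x4 = max(0, a+b−1) on (1.00, 0.73) = 0.73
  → value = 0.7300
Under Gödel:
  ¬x1 = 1 − 0.65 = 0.35
  x1 ∨ ¬x1 = max(a, b) on (0.65, 0.35) = 0.65
  (x1 ∨ ¬x1) ∧ x4 = min(a, b) on (0.65, 0.73) = 0.65
  → value = 0.6500
|0.7300 − 0.6500| = 0.080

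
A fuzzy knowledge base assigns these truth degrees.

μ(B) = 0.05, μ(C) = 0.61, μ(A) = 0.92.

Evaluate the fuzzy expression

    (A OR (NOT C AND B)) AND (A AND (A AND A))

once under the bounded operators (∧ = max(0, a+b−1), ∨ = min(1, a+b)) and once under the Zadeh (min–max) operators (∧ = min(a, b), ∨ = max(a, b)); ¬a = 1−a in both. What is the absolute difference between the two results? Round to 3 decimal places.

Under bounded:
  NOT C = 1 − 0.61 = 0.39
  NOT C AND B = max(0, a+b−1) on (0.39, 0.05) = 0.00
  A OR (NOT C AND B) = min(1, a+b) on (0.92, 0.00) = 0.92
  A AND A = max(0, a+b−1) on (0.92, 0.92) = 0.84
  A AND (A AND A) = max(0, a+b−1) on (0.92, 0.84) = 0.76
  (A OR (NOT C AND B)) AND (A AND (A AND A)) = max(0, a+b−1) on (0.92, 0.76) = 0.68
  → value = 0.6800
Under Zadeh (min–max):
  NOT C = 1 − 0.61 = 0.39
  NOT C AND B = min(a, b) on (0.39, 0.05) = 0.05
  A OR (NOT C AND B) = max(a, b) on (0.92, 0.05) = 0.92
  A AND A = min(a, b) on (0.92, 0.92) = 0.92
  A AND (A AND A) = min(a, b) on (0.92, 0.92) = 0.92
  (A OR (NOT C AND B)) AND (A AND (A AND A)) = min(a, b) on (0.92, 0.92) = 0.92
  → value = 0.9200
|0.6800 − 0.9200| = 0.240

0.240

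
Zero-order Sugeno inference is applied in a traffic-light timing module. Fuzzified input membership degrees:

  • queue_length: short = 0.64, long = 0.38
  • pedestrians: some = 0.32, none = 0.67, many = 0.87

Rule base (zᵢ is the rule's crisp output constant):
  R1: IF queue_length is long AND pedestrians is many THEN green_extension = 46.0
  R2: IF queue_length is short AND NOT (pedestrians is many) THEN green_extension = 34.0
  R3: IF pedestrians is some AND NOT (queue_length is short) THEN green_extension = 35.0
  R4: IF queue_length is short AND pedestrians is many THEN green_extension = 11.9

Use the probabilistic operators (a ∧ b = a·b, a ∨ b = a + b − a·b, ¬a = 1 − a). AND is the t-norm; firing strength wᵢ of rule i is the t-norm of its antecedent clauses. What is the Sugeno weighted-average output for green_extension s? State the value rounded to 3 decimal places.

R1 (z=46.0): long=0.38, many=0.87; AND[a·b] → w = 0.3306
R2 (z=34.0): short=0.64, ¬many=1−0.87=0.13; AND[a·b] → w = 0.0832
R3 (z=35.0): some=0.32, ¬short=1−0.64=0.36; AND[a·b] → w = 0.1152
R4 (z=11.9): short=0.64, many=0.87; AND[a·b] → w = 0.5568
Weighted average = (0.3306·46.0 + 0.0832·34.0 + 0.1152·35.0 + 0.5568·11.9) / (0.3306 + 0.0832 + 0.1152 + 0.5568)
  = 28.6943 / 1.0858 = 26.427

26.427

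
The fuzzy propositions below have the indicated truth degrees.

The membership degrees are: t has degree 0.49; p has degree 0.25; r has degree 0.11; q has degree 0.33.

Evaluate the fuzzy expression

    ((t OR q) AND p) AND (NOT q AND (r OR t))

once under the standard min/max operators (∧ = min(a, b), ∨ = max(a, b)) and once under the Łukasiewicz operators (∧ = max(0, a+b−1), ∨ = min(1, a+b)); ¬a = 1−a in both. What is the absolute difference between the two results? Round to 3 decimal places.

Under standard min/max:
  t OR q = max(a, b) on (0.49, 0.33) = 0.49
  (t OR q) AND p = min(a, b) on (0.49, 0.25) = 0.25
  NOT q = 1 − 0.33 = 0.67
  r OR t = max(a, b) on (0.11, 0.49) = 0.49
  NOT q AND (r OR t) = min(a, b) on (0.67, 0.49) = 0.49
  ((t OR q) AND p) AND (NOT q AND (r OR t)) = min(a, b) on (0.25, 0.49) = 0.25
  → value = 0.2500
Under Łukasiewicz:
  t OR q = min(1, a+b) on (0.49, 0.33) = 0.82
  (t OR q) AND p = max(0, a+b−1) on (0.82, 0.25) = 0.07
  NOT q = 1 − 0.33 = 0.67
  r OR t = min(1, a+b) on (0.11, 0.49) = 0.60
  NOT q AND (r OR t) = max(0, a+b−1) on (0.67, 0.60) = 0.27
  ((t OR q) AND p) AND (NOT q AND (r OR t)) = max(0, a+b−1) on (0.07, 0.27) = 0.00
  → value = 0.0000
|0.2500 − 0.0000| = 0.250

0.250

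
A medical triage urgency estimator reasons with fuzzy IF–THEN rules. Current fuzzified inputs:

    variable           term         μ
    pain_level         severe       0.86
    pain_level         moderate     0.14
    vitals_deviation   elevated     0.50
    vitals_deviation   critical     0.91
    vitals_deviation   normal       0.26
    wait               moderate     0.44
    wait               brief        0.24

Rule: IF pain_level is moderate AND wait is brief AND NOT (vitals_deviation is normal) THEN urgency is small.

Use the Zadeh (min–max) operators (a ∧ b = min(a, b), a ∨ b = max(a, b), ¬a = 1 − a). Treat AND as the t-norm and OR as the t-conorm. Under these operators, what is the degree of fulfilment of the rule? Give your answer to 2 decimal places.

0.14

firing strength: moderate=0.14, brief=0.24, ¬normal=1−0.26=0.74; AND[min(a, b)] → w = 0.14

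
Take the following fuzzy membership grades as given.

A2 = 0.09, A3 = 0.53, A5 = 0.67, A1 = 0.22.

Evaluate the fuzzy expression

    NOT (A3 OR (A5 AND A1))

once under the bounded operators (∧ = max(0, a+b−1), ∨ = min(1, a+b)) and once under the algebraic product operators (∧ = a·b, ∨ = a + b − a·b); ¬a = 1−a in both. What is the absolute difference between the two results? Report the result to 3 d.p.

Under bounded:
  A5 AND A1 = max(0, a+b−1) on (0.67, 0.22) = 0.00
  A3 OR (A5 AND A1) = min(1, a+b) on (0.53, 0.00) = 0.53
  NOT (A3 OR (A5 AND A1)) = 1 − 0.53 = 0.47
  → value = 0.4700
Under algebraic product:
  A5 AND A1 = a·b on (0.6700, 0.2200) = 0.1474
  A3 OR (A5 AND A1) = a + b − a·b on (0.5300, 0.1474) = 0.5993
  NOT (A3 OR (A5 AND A1)) = 1 − 0.5993 = 0.4007
  → value = 0.4007
|0.4700 − 0.4007| = 0.069

0.069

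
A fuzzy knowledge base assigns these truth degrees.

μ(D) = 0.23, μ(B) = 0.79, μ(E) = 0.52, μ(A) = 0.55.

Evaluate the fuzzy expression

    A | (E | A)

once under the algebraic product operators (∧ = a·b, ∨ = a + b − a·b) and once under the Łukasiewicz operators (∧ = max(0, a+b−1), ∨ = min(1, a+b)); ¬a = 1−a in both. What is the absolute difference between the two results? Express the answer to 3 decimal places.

Under algebraic product:
  E | A = a + b − a·b on (0.5200, 0.5500) = 0.7840
  A | (E | A) = a + b − a·b on (0.5500, 0.7840) = 0.9028
  → value = 0.9028
Under Łukasiewicz:
  E | A = min(1, a+b) on (0.52, 0.55) = 1.00
  A | (E | A) = min(1, a+b) on (0.55, 1.00) = 1.00
  → value = 1.0000
|0.9028 − 1.0000| = 0.097

0.097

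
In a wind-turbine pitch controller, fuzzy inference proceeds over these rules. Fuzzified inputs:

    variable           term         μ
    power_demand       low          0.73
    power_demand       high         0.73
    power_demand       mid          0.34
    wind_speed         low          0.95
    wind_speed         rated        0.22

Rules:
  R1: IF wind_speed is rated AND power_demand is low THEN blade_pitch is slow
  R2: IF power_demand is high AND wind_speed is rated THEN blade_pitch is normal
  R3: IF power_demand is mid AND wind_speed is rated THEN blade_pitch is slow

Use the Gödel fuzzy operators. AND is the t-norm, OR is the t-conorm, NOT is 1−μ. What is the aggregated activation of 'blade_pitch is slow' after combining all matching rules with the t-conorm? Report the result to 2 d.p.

R1: rated=0.22, low=0.73; AND[min(a, b)] → w = 0.22
R2: high=0.73, rated=0.22; AND[min(a, b)] → w = 0.22
R3: mid=0.34, rated=0.22; AND[min(a, b)] → w = 0.22
Rules with consequent 'slow': {R1, R3} → strengths 0.22, 0.22
Aggregate via t-conorm [max(a, b)]: 0.22

0.22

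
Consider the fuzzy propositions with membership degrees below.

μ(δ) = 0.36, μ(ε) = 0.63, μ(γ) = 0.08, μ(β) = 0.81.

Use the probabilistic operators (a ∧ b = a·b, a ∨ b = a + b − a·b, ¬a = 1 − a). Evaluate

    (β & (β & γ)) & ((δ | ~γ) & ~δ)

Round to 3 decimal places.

0.032

β & γ = a·b on (0.8100, 0.0800) = 0.0648
β & (β & γ) = a·b on (0.8100, 0.0648) = 0.0525
~γ = 1 − 0.0800 = 0.9200
δ | ~γ = a + b − a·b on (0.3600, 0.9200) = 0.9488
~δ = 1 − 0.3600 = 0.6400
(δ | ~γ) & ~δ = a·b on (0.9488, 0.6400) = 0.6072
(β & (β & γ)) & ((δ | ~γ) & ~δ) = a·b on (0.0525, 0.6072) = 0.0319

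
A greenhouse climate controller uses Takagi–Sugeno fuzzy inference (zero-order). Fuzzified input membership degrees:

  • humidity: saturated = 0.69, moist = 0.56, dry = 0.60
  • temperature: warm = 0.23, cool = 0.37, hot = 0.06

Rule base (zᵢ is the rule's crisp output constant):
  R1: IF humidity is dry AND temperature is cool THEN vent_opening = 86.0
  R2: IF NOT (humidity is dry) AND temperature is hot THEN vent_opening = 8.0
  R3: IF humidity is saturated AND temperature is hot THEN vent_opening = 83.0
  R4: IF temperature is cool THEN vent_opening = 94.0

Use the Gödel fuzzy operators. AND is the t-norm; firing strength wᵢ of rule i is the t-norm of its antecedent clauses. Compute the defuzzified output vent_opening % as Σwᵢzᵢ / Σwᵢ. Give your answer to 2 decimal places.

83.79

R1 (z=86.0): dry=0.60, cool=0.37; AND[min(a, b)] → w = 0.37
R2 (z=8.0): ¬dry=1−0.60=0.40, hot=0.06; AND[min(a, b)] → w = 0.06
R3 (z=83.0): saturated=0.69, hot=0.06; AND[min(a, b)] → w = 0.06
R4 (z=94.0): cool=0.37 → w = 0.37
Weighted average = (0.37·86.0 + 0.06·8.0 + 0.06·83.0 + 0.37·94.0) / (0.37 + 0.06 + 0.06 + 0.37)
  = 72.0600 / 0.8600 = 83.79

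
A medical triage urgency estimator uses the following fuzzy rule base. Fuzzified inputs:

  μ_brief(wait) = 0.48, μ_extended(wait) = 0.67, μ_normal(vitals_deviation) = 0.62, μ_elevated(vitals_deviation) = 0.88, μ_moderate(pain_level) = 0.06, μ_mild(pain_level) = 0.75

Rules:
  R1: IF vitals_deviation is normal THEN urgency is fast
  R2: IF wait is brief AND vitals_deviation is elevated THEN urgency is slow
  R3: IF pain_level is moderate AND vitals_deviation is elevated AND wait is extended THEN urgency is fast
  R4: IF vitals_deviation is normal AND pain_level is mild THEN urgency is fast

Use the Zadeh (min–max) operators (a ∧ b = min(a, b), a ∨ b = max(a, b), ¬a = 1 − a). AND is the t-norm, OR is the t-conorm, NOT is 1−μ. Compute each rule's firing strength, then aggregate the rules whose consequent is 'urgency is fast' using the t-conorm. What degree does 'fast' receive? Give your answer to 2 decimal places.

0.62

R1: normal=0.62 → w = 0.62
R2: brief=0.48, elevated=0.88; AND[min(a, b)] → w = 0.48
R3: moderate=0.06, elevated=0.88, extended=0.67; AND[min(a, b)] → w = 0.06
R4: normal=0.62, mild=0.75; AND[min(a, b)] → w = 0.62
Rules with consequent 'fast': {R1, R3, R4} → strengths 0.62, 0.06, 0.62
Aggregate via t-conorm [max(a, b)]: 0.62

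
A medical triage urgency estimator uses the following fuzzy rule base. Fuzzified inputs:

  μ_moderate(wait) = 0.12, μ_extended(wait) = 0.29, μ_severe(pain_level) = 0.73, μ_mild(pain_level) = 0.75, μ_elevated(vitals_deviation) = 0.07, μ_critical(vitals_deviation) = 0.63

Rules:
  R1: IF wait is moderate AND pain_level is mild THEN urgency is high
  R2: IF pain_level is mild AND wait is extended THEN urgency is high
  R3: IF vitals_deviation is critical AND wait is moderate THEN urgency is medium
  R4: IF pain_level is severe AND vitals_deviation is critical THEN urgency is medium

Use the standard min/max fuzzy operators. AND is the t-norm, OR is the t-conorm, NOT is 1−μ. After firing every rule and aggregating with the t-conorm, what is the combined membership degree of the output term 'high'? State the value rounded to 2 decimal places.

R1: moderate=0.12, mild=0.75; AND[min(a, b)] → w = 0.12
R2: mild=0.75, extended=0.29; AND[min(a, b)] → w = 0.29
R3: critical=0.63, moderate=0.12; AND[min(a, b)] → w = 0.12
R4: severe=0.73, critical=0.63; AND[min(a, b)] → w = 0.63
Rules with consequent 'high': {R1, R2} → strengths 0.12, 0.29
Aggregate via t-conorm [max(a, b)]: 0.29

0.29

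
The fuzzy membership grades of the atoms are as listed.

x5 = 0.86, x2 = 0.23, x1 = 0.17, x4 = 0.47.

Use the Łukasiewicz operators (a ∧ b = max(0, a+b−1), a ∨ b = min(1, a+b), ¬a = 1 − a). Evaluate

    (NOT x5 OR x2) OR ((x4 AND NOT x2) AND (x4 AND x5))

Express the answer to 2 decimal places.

NOT x5 = 1 − 0.86 = 0.14
NOT x5 OR x2 = min(1, a+b) on (0.14, 0.23) = 0.37
NOT x2 = 1 − 0.23 = 0.77
x4 AND NOT x2 = max(0, a+b−1) on (0.47, 0.77) = 0.24
x4 AND x5 = max(0, a+b−1) on (0.47, 0.86) = 0.33
(x4 AND NOT x2) AND (x4 AND x5) = max(0, a+b−1) on (0.24, 0.33) = 0.00
(NOT x5 OR x2) OR ((x4 AND NOT x2) AND (x4 AND x5)) = min(1, a+b) on (0.37, 0.00) = 0.37

0.37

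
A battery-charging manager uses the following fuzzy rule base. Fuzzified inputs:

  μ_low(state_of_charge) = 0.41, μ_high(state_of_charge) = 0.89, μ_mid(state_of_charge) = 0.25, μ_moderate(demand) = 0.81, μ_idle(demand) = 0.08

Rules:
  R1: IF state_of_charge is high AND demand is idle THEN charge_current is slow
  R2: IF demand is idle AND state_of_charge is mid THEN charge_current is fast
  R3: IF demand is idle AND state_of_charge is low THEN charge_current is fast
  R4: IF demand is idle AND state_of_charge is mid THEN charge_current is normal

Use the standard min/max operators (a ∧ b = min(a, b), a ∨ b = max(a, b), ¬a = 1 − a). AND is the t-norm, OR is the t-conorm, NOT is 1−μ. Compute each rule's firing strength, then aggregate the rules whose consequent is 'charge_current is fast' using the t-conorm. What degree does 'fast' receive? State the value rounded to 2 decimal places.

R1: high=0.89, idle=0.08; AND[min(a, b)] → w = 0.08
R2: idle=0.08, mid=0.25; AND[min(a, b)] → w = 0.08
R3: idle=0.08, low=0.41; AND[min(a, b)] → w = 0.08
R4: idle=0.08, mid=0.25; AND[min(a, b)] → w = 0.08
Rules with consequent 'fast': {R2, R3} → strengths 0.08, 0.08
Aggregate via t-conorm [max(a, b)]: 0.08

0.08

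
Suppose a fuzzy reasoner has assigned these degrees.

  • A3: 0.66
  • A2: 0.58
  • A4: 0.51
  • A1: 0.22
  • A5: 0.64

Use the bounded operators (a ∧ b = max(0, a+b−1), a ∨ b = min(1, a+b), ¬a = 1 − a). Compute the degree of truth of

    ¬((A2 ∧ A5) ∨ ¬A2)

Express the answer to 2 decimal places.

A2 ∧ A5 = max(0, a+b−1) on (0.58, 0.64) = 0.22
¬A2 = 1 − 0.58 = 0.42
(A2 ∧ A5) ∨ ¬A2 = min(1, a+b) on (0.22, 0.42) = 0.64
¬((A2 ∧ A5) ∨ ¬A2) = 1 − 0.64 = 0.36

0.36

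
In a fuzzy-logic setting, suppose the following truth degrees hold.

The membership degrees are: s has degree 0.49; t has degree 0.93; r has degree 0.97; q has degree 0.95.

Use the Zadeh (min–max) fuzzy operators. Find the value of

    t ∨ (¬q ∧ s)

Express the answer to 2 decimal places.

¬q = 1 − 0.95 = 0.05
¬q ∧ s = min(a, b) on (0.05, 0.49) = 0.05
t ∨ (¬q ∧ s) = max(a, b) on (0.93, 0.05) = 0.93

0.93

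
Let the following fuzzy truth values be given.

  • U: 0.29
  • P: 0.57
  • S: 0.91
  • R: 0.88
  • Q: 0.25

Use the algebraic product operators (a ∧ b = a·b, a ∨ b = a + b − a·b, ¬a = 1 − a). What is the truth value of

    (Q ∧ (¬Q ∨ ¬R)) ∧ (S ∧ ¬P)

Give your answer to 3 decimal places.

0.076

¬Q = 1 − 0.2500 = 0.7500
¬R = 1 − 0.8800 = 0.1200
¬Q ∨ ¬R = a + b − a·b on (0.7500, 0.1200) = 0.7800
Q ∧ (¬Q ∨ ¬R) = a·b on (0.2500, 0.7800) = 0.1950
¬P = 1 − 0.5700 = 0.4300
S ∧ ¬P = a·b on (0.9100, 0.4300) = 0.3913
(Q ∧ (¬Q ∨ ¬R)) ∧ (S ∧ ¬P) = a·b on (0.1950, 0.3913) = 0.0763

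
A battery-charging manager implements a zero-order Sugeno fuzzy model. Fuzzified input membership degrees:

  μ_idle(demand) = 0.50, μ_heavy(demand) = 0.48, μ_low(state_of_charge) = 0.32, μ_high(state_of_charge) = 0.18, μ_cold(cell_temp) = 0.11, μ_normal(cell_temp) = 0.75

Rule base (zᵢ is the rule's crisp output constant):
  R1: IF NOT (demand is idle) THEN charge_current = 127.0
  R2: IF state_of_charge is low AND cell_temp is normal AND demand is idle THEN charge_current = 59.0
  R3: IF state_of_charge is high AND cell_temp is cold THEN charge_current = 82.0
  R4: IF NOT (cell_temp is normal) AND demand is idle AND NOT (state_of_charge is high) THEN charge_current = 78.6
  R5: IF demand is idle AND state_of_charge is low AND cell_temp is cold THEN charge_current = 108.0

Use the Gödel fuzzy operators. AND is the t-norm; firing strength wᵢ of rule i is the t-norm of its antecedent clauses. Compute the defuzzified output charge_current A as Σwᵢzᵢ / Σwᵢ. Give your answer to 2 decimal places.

R1 (z=127.0): ¬idle=1−0.50=0.50 → w = 0.50
R2 (z=59.0): low=0.32, normal=0.75, idle=0.50; AND[min(a, b)] → w = 0.32
R3 (z=82.0): high=0.18, cold=0.11; AND[min(a, b)] → w = 0.11
R4 (z=78.6): ¬normal=1−0.75=0.25, idle=0.50, ¬high=1−0.18=0.82; AND[min(a, b)] → w = 0.25
R5 (z=108.0): idle=0.50, low=0.32, cold=0.11; AND[min(a, b)] → w = 0.11
Weighted average = (0.50·127.0 + 0.32·59.0 + 0.11·82.0 + 0.25·78.6 + 0.11·108.0) / (0.50 + 0.32 + 0.11 + 0.25 + 0.11)
  = 122.9300 / 1.2900 = 95.29

95.29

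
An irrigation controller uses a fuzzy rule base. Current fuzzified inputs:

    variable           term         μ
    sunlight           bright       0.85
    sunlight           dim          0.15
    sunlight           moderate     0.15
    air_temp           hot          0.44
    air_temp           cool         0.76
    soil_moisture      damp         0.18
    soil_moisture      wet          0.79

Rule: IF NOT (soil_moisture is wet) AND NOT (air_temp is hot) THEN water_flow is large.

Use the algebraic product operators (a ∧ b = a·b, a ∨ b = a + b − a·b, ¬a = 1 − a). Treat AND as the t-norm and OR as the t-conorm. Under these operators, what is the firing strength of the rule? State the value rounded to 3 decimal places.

firing strength: ¬wet=1−0.79=0.21, ¬hot=1−0.44=0.56; AND[a·b] → w = 0.1176

0.118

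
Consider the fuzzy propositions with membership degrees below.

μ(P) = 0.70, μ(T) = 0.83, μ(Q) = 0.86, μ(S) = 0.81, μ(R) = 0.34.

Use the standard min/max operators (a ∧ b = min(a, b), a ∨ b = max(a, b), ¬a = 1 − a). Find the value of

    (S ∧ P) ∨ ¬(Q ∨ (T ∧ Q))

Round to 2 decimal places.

S ∧ P = min(a, b) on (0.81, 0.70) = 0.70
T ∧ Q = min(a, b) on (0.83, 0.86) = 0.83
Q ∨ (T ∧ Q) = max(a, b) on (0.86, 0.83) = 0.86
¬(Q ∨ (T ∧ Q)) = 1 − 0.86 = 0.14
(S ∧ P) ∨ ¬(Q ∨ (T ∧ Q)) = max(a, b) on (0.70, 0.14) = 0.70

0.70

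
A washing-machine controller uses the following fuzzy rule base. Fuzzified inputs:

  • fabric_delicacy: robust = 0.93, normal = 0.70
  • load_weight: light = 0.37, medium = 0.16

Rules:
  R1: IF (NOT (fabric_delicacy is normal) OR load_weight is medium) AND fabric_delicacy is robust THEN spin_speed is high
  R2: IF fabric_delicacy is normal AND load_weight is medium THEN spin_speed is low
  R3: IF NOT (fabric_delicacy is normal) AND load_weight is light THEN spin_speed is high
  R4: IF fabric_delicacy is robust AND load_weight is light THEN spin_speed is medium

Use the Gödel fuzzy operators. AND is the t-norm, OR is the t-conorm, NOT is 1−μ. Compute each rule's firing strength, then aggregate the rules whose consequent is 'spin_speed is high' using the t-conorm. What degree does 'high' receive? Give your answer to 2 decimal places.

0.30

R1: (¬normal=1−0.70=0.30 OR medium=0.16) = 0.30; AND[min(a, b)] with robust=0.93 → w = 0.30
R2: normal=0.70, medium=0.16; AND[min(a, b)] → w = 0.16
R3: ¬normal=1−0.70=0.30, light=0.37; AND[min(a, b)] → w = 0.30
R4: robust=0.93, light=0.37; AND[min(a, b)] → w = 0.37
Rules with consequent 'high': {R1, R3} → strengths 0.30, 0.30
Aggregate via t-conorm [max(a, b)]: 0.30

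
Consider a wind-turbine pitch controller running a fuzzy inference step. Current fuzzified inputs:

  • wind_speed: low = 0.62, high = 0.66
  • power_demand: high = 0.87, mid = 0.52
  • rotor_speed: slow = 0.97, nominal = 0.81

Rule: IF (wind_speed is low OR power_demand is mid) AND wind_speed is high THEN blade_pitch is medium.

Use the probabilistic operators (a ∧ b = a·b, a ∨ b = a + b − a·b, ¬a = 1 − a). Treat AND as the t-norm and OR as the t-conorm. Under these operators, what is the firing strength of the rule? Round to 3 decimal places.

0.540

firing strength: (low=0.62 OR mid=0.52) = 0.8176; AND[a·b] with high=0.66 → w = 0.5396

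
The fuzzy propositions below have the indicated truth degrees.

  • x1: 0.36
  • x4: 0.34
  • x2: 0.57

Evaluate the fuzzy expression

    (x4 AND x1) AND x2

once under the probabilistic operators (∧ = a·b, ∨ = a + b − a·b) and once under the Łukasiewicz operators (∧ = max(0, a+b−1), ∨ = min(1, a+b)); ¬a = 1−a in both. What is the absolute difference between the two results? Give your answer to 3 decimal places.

Under probabilistic:
  x4 AND x1 = a·b on (0.3400, 0.3600) = 0.1224
  (x4 AND x1) AND x2 = a·b on (0.1224, 0.5700) = 0.0698
  → value = 0.0698
Under Łukasiewicz:
  x4 AND x1 = max(0, a+b−1) on (0.34, 0.36) = 0.00
  (x4 AND x1) AND x2 = max(0, a+b−1) on (0.00, 0.57) = 0.00
  → value = 0.0000
|0.0698 − 0.0000| = 0.070

0.070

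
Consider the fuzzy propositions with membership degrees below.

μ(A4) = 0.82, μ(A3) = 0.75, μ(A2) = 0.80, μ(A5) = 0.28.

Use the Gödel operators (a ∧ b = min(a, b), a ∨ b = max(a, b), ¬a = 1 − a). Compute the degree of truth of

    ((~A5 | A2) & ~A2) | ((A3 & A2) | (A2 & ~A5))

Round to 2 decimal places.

0.75

~A5 = 1 − 0.28 = 0.72
~A5 | A2 = max(a, b) on (0.72, 0.80) = 0.80
~A2 = 1 − 0.80 = 0.20
(~A5 | A2) & ~A2 = min(a, b) on (0.80, 0.20) = 0.20
A3 & A2 = min(a, b) on (0.75, 0.80) = 0.75
~A5 = 1 − 0.28 = 0.72
A2 & ~A5 = min(a, b) on (0.80, 0.72) = 0.72
(A3 & A2) | (A2 & ~A5) = max(a, b) on (0.75, 0.72) = 0.75
((~A5 | A2) & ~A2) | ((A3 & A2) | (A2 & ~A5)) = max(a, b) on (0.20, 0.75) = 0.75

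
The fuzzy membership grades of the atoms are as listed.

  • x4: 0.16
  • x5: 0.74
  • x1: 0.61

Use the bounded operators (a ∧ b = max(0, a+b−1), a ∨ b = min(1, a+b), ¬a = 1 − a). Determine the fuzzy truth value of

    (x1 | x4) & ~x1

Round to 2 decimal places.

x1 | x4 = min(1, a+b) on (0.61, 0.16) = 0.77
~x1 = 1 − 0.61 = 0.39
(x1 | x4) & ~x1 = max(0, a+b−1) on (0.77, 0.39) = 0.16

0.16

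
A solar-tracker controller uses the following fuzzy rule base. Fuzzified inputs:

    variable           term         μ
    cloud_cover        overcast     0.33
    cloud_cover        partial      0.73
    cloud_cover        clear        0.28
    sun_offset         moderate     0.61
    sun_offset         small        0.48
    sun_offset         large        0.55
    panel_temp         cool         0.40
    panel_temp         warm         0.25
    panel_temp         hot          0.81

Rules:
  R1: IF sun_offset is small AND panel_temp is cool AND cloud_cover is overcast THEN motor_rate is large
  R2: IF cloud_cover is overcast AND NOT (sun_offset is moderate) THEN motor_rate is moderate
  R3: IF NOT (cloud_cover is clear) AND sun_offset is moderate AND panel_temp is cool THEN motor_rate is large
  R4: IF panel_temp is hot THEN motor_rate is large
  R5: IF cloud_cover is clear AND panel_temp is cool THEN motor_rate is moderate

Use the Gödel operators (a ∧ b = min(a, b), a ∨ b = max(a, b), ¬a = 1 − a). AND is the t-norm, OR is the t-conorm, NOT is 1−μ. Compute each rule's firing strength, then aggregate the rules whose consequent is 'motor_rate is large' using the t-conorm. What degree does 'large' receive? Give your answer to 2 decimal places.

0.81

R1: small=0.48, cool=0.40, overcast=0.33; AND[min(a, b)] → w = 0.33
R2: overcast=0.33, ¬moderate=1−0.61=0.39; AND[min(a, b)] → w = 0.33
R3: ¬clear=1−0.28=0.72, moderate=0.61, cool=0.40; AND[min(a, b)] → w = 0.40
R4: hot=0.81 → w = 0.81
R5: clear=0.28, cool=0.40; AND[min(a, b)] → w = 0.28
Rules with consequent 'large': {R1, R3, R4} → strengths 0.33, 0.40, 0.81
Aggregate via t-conorm [max(a, b)]: 0.81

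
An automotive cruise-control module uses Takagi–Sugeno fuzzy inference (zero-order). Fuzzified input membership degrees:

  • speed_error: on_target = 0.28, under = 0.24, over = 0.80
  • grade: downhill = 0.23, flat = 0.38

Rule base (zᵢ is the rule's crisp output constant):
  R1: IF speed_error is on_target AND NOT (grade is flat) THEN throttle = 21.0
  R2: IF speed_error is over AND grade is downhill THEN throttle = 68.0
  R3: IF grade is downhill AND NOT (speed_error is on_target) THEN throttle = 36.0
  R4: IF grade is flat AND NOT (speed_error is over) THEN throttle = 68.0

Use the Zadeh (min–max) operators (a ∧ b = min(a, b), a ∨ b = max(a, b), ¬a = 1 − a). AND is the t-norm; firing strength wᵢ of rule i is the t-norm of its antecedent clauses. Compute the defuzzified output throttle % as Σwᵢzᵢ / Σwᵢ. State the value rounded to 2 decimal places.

R1 (z=21.0): on_target=0.28, ¬flat=1−0.38=0.62; AND[min(a, b)] → w = 0.28
R2 (z=68.0): over=0.80, downhill=0.23; AND[min(a, b)] → w = 0.23
R3 (z=36.0): downhill=0.23, ¬on_target=1−0.28=0.72; AND[min(a, b)] → w = 0.23
R4 (z=68.0): flat=0.38, ¬over=1−0.80=0.20; AND[min(a, b)] → w = 0.20
Weighted average = (0.28·21.0 + 0.23·68.0 + 0.23·36.0 + 0.20·68.0) / (0.28 + 0.23 + 0.23 + 0.20)
  = 43.4000 / 0.9400 = 46.17

46.17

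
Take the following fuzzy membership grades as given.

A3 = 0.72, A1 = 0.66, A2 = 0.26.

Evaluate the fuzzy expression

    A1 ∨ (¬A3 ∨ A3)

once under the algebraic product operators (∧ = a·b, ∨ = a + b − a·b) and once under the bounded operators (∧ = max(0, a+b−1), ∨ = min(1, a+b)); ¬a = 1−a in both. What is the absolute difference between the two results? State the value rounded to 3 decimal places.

0.069

Under algebraic product:
  ¬A3 = 1 − 0.7200 = 0.2800
  ¬A3 ∨ A3 = a + b − a·b on (0.2800, 0.7200) = 0.7984
  A1 ∨ (¬A3 ∨ A3) = a + b − a·b on (0.6600, 0.7984) = 0.9315
  → value = 0.9315
Under bounded:
  ¬A3 = 1 − 0.72 = 0.28
  ¬A3 ∨ A3 = min(1, a+b) on (0.28, 0.72) = 1.00
  A1 ∨ (¬A3 ∨ A3) = min(1, a+b) on (0.66, 1.00) = 1.00
  → value = 1.0000
|0.9315 − 1.0000| = 0.069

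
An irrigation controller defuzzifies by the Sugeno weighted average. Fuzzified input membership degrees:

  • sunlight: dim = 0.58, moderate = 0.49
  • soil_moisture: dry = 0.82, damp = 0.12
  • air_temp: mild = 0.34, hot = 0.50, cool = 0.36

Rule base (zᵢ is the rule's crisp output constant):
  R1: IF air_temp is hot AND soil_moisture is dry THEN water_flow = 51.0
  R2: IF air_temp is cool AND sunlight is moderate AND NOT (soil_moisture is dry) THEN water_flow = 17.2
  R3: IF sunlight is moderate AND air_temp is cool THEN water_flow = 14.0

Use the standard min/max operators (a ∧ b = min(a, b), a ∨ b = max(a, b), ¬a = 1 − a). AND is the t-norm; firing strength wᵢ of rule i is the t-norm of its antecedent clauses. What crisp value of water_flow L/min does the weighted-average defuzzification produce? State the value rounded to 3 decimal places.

32.342

R1 (z=51.0): hot=0.50, dry=0.82; AND[min(a, b)] → w = 0.50
R2 (z=17.2): cool=0.36, moderate=0.49, ¬dry=1−0.82=0.18; AND[min(a, b)] → w = 0.18
R3 (z=14.0): moderate=0.49, cool=0.36; AND[min(a, b)] → w = 0.36
Weighted average = (0.50·51.0 + 0.18·17.2 + 0.36·14.0) / (0.50 + 0.18 + 0.36)
  = 33.6360 / 1.0400 = 32.342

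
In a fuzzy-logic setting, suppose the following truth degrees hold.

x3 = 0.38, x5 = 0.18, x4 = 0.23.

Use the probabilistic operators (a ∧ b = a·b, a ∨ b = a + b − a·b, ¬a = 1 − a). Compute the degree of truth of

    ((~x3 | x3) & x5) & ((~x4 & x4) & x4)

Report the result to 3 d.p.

0.006

~x3 = 1 − 0.3800 = 0.6200
~x3 | x3 = a + b − a·b on (0.6200, 0.3800) = 0.7644
(~x3 | x3) & x5 = a·b on (0.7644, 0.1800) = 0.1376
~x4 = 1 − 0.2300 = 0.7700
~x4 & x4 = a·b on (0.7700, 0.2300) = 0.1771
(~x4 & x4) & x4 = a·b on (0.1771, 0.2300) = 0.0407
((~x3 | x3) & x5) & ((~x4 & x4) & x4) = a·b on (0.1376, 0.0407) = 0.0056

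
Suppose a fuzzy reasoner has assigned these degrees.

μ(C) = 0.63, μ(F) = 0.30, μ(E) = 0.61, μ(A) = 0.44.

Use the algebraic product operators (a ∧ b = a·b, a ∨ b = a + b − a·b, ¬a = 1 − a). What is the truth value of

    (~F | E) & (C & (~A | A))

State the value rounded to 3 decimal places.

~F = 1 − 0.3000 = 0.7000
~F | E = a + b − a·b on (0.7000, 0.6100) = 0.8830
~A = 1 − 0.4400 = 0.5600
~A | A = a + b − a·b on (0.5600, 0.4400) = 0.7536
C & (~A | A) = a·b on (0.6300, 0.7536) = 0.4748
(~F | E) & (C & (~A | A)) = a·b on (0.8830, 0.4748) = 0.4192

0.419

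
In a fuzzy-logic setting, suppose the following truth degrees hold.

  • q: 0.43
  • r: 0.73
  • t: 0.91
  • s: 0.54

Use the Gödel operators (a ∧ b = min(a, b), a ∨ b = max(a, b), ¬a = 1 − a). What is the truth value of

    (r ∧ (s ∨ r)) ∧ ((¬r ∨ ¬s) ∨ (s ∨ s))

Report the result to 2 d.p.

0.54

s ∨ r = max(a, b) on (0.54, 0.73) = 0.73
r ∧ (s ∨ r) = min(a, b) on (0.73, 0.73) = 0.73
¬r = 1 − 0.73 = 0.27
¬s = 1 − 0.54 = 0.46
¬r ∨ ¬s = max(a, b) on (0.27, 0.46) = 0.46
s ∨ s = max(a, b) on (0.54, 0.54) = 0.54
(¬r ∨ ¬s) ∨ (s ∨ s) = max(a, b) on (0.46, 0.54) = 0.54
(r ∧ (s ∨ r)) ∧ ((¬r ∨ ¬s) ∨ (s ∨ s)) = min(a, b) on (0.73, 0.54) = 0.54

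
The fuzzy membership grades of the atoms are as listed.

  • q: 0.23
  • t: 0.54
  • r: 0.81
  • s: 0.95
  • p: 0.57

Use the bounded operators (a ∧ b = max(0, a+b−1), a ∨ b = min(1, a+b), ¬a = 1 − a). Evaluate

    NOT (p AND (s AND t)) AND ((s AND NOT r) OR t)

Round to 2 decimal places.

0.62

s AND t = max(0, a+b−1) on (0.95, 0.54) = 0.49
p AND (s AND t) = max(0, a+b−1) on (0.57, 0.49) = 0.06
NOT (p AND (s AND t)) = 1 − 0.06 = 0.94
NOT r = 1 − 0.81 = 0.19
s AND NOT r = max(0, a+b−1) on (0.95, 0.19) = 0.14
(s AND NOT r) OR t = min(1, a+b) on (0.14, 0.54) = 0.68
NOT (p AND (s AND t)) AND ((s AND NOT r) OR t) = max(0, a+b−1) on (0.94, 0.68) = 0.62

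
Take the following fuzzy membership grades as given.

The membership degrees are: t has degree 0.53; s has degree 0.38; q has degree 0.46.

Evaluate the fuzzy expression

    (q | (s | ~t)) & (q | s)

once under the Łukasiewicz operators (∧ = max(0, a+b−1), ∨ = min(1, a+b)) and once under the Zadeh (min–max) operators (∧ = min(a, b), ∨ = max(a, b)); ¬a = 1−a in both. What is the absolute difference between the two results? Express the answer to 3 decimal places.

Under Łukasiewicz:
  ~t = 1 − 0.53 = 0.47
  s | ~t = min(1, a+b) on (0.38, 0.47) = 0.85
  q | (s | ~t) = min(1, a+b) on (0.46, 0.85) = 1.00
  q | s = min(1, a+b) on (0.46, 0.38) = 0.84
  (q | (s | ~t)) & (q | s) = max(0, a+b−1) on (1.00, 0.84) = 0.84
  → value = 0.8400
Under Zadeh (min–max):
  ~t = 1 − 0.53 = 0.47
  s | ~t = max(a, b) on (0.38, 0.47) = 0.47
  q | (s | ~t) = max(a, b) on (0.46, 0.47) = 0.47
  q | s = max(a, b) on (0.46, 0.38) = 0.46
  (q | (s | ~t)) & (q | s) = min(a, b) on (0.47, 0.46) = 0.46
  → value = 0.4600
|0.8400 − 0.4600| = 0.380

0.380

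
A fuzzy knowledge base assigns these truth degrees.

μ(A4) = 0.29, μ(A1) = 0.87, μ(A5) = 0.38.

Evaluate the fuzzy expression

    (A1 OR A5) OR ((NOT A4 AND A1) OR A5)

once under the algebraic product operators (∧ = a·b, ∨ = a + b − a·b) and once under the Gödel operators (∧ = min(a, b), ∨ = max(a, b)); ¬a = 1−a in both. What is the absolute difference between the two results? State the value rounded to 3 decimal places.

0.111

Under algebraic product:
  A1 OR A5 = a + b − a·b on (0.8700, 0.3800) = 0.9194
  NOT A4 = 1 − 0.2900 = 0.7100
  NOT A4 AND A1 = a·b on (0.7100, 0.8700) = 0.6177
  (NOT A4 AND A1) OR A5 = a + b − a·b on (0.6177, 0.3800) = 0.7630
  (A1 OR A5) OR ((NOT A4 AND A1) OR A5) = a + b − a·b on (0.9194, 0.7630) = 0.9809
  → value = 0.9809
Under Gödel:
  A1 OR A5 = max(a, b) on (0.87, 0.38) = 0.87
  NOT A4 = 1 − 0.29 = 0.71
  NOT A4 AND A1 = min(a, b) on (0.71, 0.87) = 0.71
  (NOT A4 AND A1) OR A5 = max(a, b) on (0.71, 0.38) = 0.71
  (A1 OR A5) OR ((NOT A4 AND A1) OR A5) = max(a, b) on (0.87, 0.71) = 0.87
  → value = 0.8700
|0.9809 − 0.8700| = 0.111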